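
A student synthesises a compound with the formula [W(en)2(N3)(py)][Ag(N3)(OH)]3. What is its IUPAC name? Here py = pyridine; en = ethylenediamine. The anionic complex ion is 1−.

Both ions are complex: the cation is named first with the plain metal name, the anion second with the -ate form; each ion's ligands are alphabetised independently.
The complex anion is given as 1−; its ligand charges sum to -2, so Ag = +1.
With 3 anions per cation, the cation must be 3×1 = 3+.
Cation: ligand charges sum to -1; for the ion to be 3+, W = +4.

azidobis(ethylenediamine)(pyridine)tungsten(IV) azidohydroxoargentate(I)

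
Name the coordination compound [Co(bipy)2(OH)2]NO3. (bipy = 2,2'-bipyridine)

bis(2,2'-bipyridine)dihydroxocobalt(III) nitrate

The 1 nitrate counter-ion carries a total charge of -1, so each complex ion is 1+.
Ligand charges: 2×2,2'-bipyridine (neutral), 2×hydroxo (-1 each); total -2. So Co + (-2) = 1+, giving Co = +3.
Ligands are named alphabetically: bipyridine before hydroxo.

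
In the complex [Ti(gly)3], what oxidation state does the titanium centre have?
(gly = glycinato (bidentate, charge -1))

No counter-ion: the bracketed complex is neutral.
Ligand charges: 3×gly = -3; sum -3.
Ti + (-3) = 0 ⇒ Ti is +3.

+3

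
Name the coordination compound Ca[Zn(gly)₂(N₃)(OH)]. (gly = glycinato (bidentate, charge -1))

The 1 calcium counter-ion carries a total charge of +2, so each complex ion is 2−.
Ligand charges: 1×azido (-1 each), 1×hydroxo (-1 each), 2×glycinato (-1 each); total -4. So Zn + (-4) = 2−, giving Zn = +2.
Ligands are named alphabetically: azido before glycinato before hydroxo.
The complex ion is anionic, so zinc takes the -ate form zincate(II).

calcium azidobis(glycinato)hydroxozincate(II)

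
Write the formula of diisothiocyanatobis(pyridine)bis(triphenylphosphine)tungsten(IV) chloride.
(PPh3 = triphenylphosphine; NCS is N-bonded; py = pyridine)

[W(NCS)2(PPh3)2(py)2]Cl2

Ligands: 2 triphenylphosphine (PPh3, neutral), 2 isothiocyanato (NCS, -1), 2 pyridine (py, neutral). Ligand charge sum = -2.
With W in oxidation state +4, the complex ion is [W...]^2+.
Charge balance with chloride (-1) requires 1 complex ion per 2 chloride.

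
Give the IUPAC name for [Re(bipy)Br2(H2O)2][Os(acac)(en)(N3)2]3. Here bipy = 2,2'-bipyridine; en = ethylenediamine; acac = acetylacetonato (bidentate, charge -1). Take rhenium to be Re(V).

Re is given as +5; the cation's ligand charges sum to -2, so the complex cation is 3+.
With 3 anions per cation, each anion must be 3/3 = 1−.
Anion: ligand charges sum to -3; for the ion to be 1−, Os = +2.

diaqua(2,2'-bipyridine)dibromorhenium(V) (acetylacetonato)diazido(ethylenediamine)osmate(II)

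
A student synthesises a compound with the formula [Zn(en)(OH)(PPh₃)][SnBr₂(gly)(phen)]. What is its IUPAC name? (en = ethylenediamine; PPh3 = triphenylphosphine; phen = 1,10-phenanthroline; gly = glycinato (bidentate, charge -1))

(ethylenediamine)hydroxo(triphenylphosphine)zinc(II) dibromo(glycinato)(1,10-phenanthroline)stannate(II)

Both ions are complex: the cation is named first with the plain metal name, the anion second with the -ate form; each ion's ligands are alphabetised independently.
Zinc is always +2 in its complexes; the cation's ligand charges sum to -1, so the complex cation is 1+.
A 1:1 salt means the anion carries the equal and opposite charge, 1−.
Anion: ligand charges sum to -3; for the ion to be 1−, Sn = +2.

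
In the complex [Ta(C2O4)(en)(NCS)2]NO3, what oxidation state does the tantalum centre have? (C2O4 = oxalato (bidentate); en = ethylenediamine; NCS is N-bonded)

+5

1 nitrate outside the brackets (-1 each) → the complex ion is 1+.
Ligand charges: 1×C2O4 = -2; 1×en neutral; 2×NCS = -2; sum -4.
Ta + (-4) = 1+ ⇒ Ta is +5.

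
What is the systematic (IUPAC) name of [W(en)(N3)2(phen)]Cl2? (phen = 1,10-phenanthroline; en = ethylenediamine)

diazido(ethylenediamine)(1,10-phenanthroline)tungsten(IV) chloride

The 2 chloride counter-ions carry a total charge of -2, so each complex ion is 2+.
Ligand charges: 2×azido (-1 each), 1×1,10-phenanthroline (neutral), 1×ethylenediamine (neutral); total -2. So W + (-2) = 2+, giving W = +4.
Ligands are named alphabetically: azido before ethylenediamine before phenanthroline.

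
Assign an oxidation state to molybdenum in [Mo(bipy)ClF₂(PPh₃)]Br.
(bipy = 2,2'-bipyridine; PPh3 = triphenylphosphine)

+4

1 bromide outside the brackets (-1 each) → the complex ion is 1+.
Ligand charges: 1×Cl = -1; 1×bipy neutral; 1×PPh3 neutral; 2×F = -2; sum -3.
Mo + (-3) = 1+ ⇒ Mo is +4.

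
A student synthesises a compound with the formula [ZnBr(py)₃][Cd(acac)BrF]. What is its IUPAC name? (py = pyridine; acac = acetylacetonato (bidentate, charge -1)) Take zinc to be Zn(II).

Both ions are complex: the cation is named first with the plain metal name, the anion second with the -ate form; each ion's ligands are alphabetised independently.
Zn is given as +2; the cation's ligand charges sum to -1, so the complex cation is 1+.
A 1:1 salt means the anion carries the equal and opposite charge, 1−.
Anion: ligand charges sum to -3; for the ion to be 1−, Cd = +2.

bromotris(pyridine)zinc(II) (acetylacetonato)bromofluorocadmate(II)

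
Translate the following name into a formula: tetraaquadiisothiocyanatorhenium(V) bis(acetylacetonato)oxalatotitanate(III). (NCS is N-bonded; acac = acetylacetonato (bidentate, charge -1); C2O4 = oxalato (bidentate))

Cation [Re…]: ligand charges -2, Re(V) ⇒ ion charge 3+.
Anion [Ti…]: ligand charges -4, Ti(III) ⇒ ion charge 1−.
One 3+ cation requires 3 of the 1− anion.

[Re(H2O)4(NCS)2][Ti(acac)2(C2O4)]3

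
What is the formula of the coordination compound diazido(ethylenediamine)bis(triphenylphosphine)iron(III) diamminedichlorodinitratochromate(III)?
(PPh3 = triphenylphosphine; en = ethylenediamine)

Cation [Fe…]: ligand charges -2, Fe(III) ⇒ ion charge 1+.
Anion [Cr…]: ligand charges -4, Cr(III) ⇒ ion charge 1−.

[Fe(en)(N3)2(PPh3)2][CrCl2(NH3)2(NO3)2]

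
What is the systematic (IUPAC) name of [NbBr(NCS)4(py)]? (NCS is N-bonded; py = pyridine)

bromotetraisothiocyanato(pyridine)niobium(V)

There is no counter-ion, so the complex is neutral overall.
Ligand charges: 4×isothiocyanato (-1 each), 1×pyridine (neutral), 1×bromo (-1 each); total -5. So Nb + (-5) = 0, giving Nb = +5.
Ligands are named alphabetically: bromo before isothiocyanato before pyridine.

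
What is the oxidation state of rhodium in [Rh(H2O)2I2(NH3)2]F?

1 fluoride outside the brackets (-1 each) → the complex ion is 1+.
Ligand charges: 2×I = -2; 2×NH3 neutral; 2×H2O neutral; sum -2.
Rh + (-2) = 1+ ⇒ Rh is +3.

+3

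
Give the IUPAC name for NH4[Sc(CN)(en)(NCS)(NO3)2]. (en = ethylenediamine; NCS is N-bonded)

ammonium cyano(ethylenediamine)isothiocyanatodinitratoscandate(III)

The 1 ammonium counter-ion carries a total charge of +1, so each complex ion is 1−.
Ligand charges: 1×ethylenediamine (neutral), 2×nitrato (-1 each), 1×isothiocyanato (-1 each), 1×cyano (-1 each); total -4. So Sc + (-4) = 1−, giving Sc = +3.
The complex ion is anionic, so scandium takes the -ate form scandate(III).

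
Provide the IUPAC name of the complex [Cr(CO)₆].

hexacarbonylchromium(0)

There is no counter-ion, so the complex is neutral overall.
Ligand charges: 6×carbonyl (neutral); total 0. So Cr + (0) = 0, giving Cr = 0.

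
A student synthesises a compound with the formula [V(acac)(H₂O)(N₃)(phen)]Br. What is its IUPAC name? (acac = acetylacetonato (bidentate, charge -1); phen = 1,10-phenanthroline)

The 1 bromide counter-ion carries a total charge of -1, so each complex ion is 1+.
Ligand charges: 1×acetylacetonato (-1 each), 1×1,10-phenanthroline (neutral), 1×aqua (neutral), 1×azido (-1 each); total -2. So V + (-2) = 1+, giving V = +3.
Ligands are named alphabetically: acetylacetonato before aqua before azido before phenanthroline.

(acetylacetonato)aquaazido(1,10-phenanthroline)vanadium(III) bromide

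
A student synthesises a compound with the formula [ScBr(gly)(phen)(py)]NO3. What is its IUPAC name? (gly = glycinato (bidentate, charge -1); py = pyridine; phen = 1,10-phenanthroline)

The 1 nitrate counter-ion carries a total charge of -1, so each complex ion is 1+.
Ligand charges: 1×glycinato (-1 each), 1×pyridine (neutral), 1×bromo (-1 each), 1×1,10-phenanthroline (neutral); total -2. So Sc + (-2) = 1+, giving Sc = +3.
Ligands are named alphabetically: bromo before glycinato before phenanthroline before pyridine.

bromo(glycinato)(1,10-phenanthroline)(pyridine)scandium(III) nitrate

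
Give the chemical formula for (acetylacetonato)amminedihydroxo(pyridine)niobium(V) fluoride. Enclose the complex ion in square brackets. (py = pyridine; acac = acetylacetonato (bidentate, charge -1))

[Nb(acac)(NH3)(OH)2(py)]F2

Ligands: 2 hydroxo (OH, -1), 1 ammine (NH3, neutral), 1 pyridine (py, neutral), 1 acetylacetonato (acac, -1). Ligand charge sum = -3.
With Nb in oxidation state +5, the complex ion is [Nb...]^2+.
Charge balance with fluoride (-1) requires 1 complex ion per 2 fluoride.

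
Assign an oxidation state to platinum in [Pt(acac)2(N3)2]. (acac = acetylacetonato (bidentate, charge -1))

+4

No counter-ion: the bracketed complex is neutral.
Ligand charges: 2×acac = -2; 2×N3 = -2; sum -4.
Pt + (-4) = 0 ⇒ Pt is +4.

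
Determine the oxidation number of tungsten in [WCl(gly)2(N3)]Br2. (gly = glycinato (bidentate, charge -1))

+6

2 bromide outside the brackets (-1 each) → the complex ion is 2+.
Ligand charges: 1×Cl = -1; 2×gly = -2; 1×N3 = -1; sum -4.
W + (-4) = 2+ ⇒ W is +6.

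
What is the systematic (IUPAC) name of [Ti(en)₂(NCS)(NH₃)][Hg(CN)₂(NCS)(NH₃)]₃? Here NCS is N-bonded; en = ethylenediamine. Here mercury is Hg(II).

Both ions are complex: the cation is named first with the plain metal name, the anion second with the -ate form; each ion's ligands are alphabetised independently.
Hg is given as +2; the anion's ligand charges sum to -3, so the complex anion is 1−.
With 3 anions per cation, the cation must be 3×1 = 3+.
Cation: ligand charges sum to -1; for the ion to be 3+, Ti = +4.

amminebis(ethylenediamine)isothiocyanatotitanium(IV) amminedicyanoisothiocyanatomercurate(II)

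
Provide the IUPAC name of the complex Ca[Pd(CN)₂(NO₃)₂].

calcium dicyanodinitratopalladate(II)

The 1 calcium counter-ion carries a total charge of +2, so each complex ion is 2−.
Ligand charges: 2×nitrato (-1 each), 2×cyano (-1 each); total -4. So Pd + (-4) = 2−, giving Pd = +2.
Ligands are named alphabetically: cyano before nitrato.
The complex ion is anionic, so palladium takes the -ate form palladate(II).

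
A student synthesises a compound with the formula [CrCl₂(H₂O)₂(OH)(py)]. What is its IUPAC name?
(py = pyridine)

diaquadichlorohydroxo(pyridine)chromium(III)

There is no counter-ion, so the complex is neutral overall.
Ligand charges: 2×aqua (neutral), 2×chloro (-1 each), 1×hydroxo (-1 each), 1×pyridine (neutral); total -3. So Cr + (-3) = 0, giving Cr = +3.
Ligands are named alphabetically: aqua before chloro before hydroxo before pyridine.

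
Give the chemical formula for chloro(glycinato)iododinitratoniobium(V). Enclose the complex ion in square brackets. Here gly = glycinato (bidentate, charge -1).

Ligands: 1 iodo (I, -1), 1 glycinato (gly, -1), 1 chloro (Cl, -1), 2 nitrato (NO3, -1). Ligand charge sum = -5.
With Nb in oxidation state +5, the complex ion is [Nb...].

[NbCl(gly)I(NO3)2]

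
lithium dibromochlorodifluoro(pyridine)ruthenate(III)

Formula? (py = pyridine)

Li2[RuBr2ClF2(py)]

Ligands: 2 bromo (Br, -1), 1 chloro (Cl, -1), 2 fluoro (F, -1), 1 pyridine (py, neutral). Ligand charge sum = -5.
With Ru in oxidation state +3, the complex ion is [Ru...]^2−.
Charge balance with lithium (+1) requires 1 complex ion per 2 lithium.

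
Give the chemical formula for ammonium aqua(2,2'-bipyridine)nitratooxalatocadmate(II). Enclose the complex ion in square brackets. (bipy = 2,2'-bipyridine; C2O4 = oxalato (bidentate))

NH4[Cd(bipy)(C2O4)(H2O)(NO3)]

Ligands: 1 2,2'-bipyridine (bipy, neutral), 1 oxalato (C2O4, -2), 1 nitrato (NO3, -1), 1 aqua (H2O, neutral). Ligand charge sum = -3.
Charge balance with ammonium (+1) requires 1 complex ion per 1 ammonium.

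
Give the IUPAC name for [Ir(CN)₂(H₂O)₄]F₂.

The 2 fluoride counter-ions carry a total charge of -2, so each complex ion is 2+.
Ligand charges: 4×aqua (neutral), 2×cyano (-1 each); total -2. So Ir + (-2) = 2+, giving Ir = +4.
Ligands are named alphabetically: aqua before cyano.

tetraaquadicyanoiridium(IV) fluoride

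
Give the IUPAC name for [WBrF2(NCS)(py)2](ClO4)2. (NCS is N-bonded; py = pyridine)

The 2 perchlorate counter-ions carry a total charge of -2, so each complex ion is 2+.
Ligand charges: 1×isothiocyanato (-1 each), 2×pyridine (neutral), 1×bromo (-1 each), 2×fluoro (-1 each); total -4. So W + (-4) = 2+, giving W = +6.
Ligands are named alphabetically: bromo before fluoro before isothiocyanato before pyridine.

bromodifluoroisothiocyanatobis(pyridine)tungsten(VI) perchlorate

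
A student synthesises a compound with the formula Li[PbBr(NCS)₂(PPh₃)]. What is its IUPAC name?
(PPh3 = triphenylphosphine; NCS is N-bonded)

lithium bromodiisothiocyanato(triphenylphosphine)plumbate(II)

The 1 lithium counter-ion carries a total charge of +1, so each complex ion is 1−.
Ligand charges: 1×bromo (-1 each), 1×triphenylphosphine (neutral), 2×isothiocyanato (-1 each); total -3. So Pb + (-3) = 1−, giving Pb = +2.
The complex ion is anionic, so lead takes the -ate form plumbate(II).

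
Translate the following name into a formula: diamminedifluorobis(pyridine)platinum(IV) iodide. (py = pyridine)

[PtF2(NH3)2(py)2]I2

Ligands: 2 pyridine (py, neutral), 2 ammine (NH3, neutral), 2 fluoro (F, -1). Ligand charge sum = -2.
With Pt in oxidation state +4, the complex ion is [Pt...]^2+.
Charge balance with iodide (-1) requires 1 complex ion per 2 iodide.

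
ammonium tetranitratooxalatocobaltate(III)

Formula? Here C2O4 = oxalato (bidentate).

Ligands: 4 nitrato (NO3, -1), 1 oxalato (C2O4, -2). Ligand charge sum = -6.
With Co in oxidation state +3, the complex ion is [Co...]^3−.
Charge balance with ammonium (+1) requires 1 complex ion per 3 ammonium.

(NH4)3[Co(C2O4)(NO3)4]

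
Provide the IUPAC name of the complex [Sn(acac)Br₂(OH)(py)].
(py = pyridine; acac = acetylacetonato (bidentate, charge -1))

There is no counter-ion, so the complex is neutral overall.
Ligand charges: 1×hydroxo (-1 each), 1×pyridine (neutral), 2×bromo (-1 each), 1×acetylacetonato (-1 each); total -4. So Sn + (-4) = 0, giving Sn = +4.
Ligands are named alphabetically: acetylacetonato before bromo before hydroxo before pyridine.

(acetylacetonato)dibromohydroxo(pyridine)tin(IV)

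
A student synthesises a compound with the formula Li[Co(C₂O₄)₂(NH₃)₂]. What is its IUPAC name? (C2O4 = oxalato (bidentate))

The 1 lithium counter-ion carries a total charge of +1, so each complex ion is 1−.
Ligand charges: 2×oxalato (-2 each), 2×ammine (neutral); total -4. So Co + (-4) = 1−, giving Co = +3.
The complex ion is anionic, so cobalt takes the -ate form cobaltate(III).

lithium diamminedioxalatocobaltate(III)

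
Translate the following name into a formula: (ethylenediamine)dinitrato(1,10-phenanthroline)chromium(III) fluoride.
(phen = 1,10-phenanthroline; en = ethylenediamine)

Ligands: 1 1,10-phenanthroline (phen, neutral), 1 ethylenediamine (en, neutral), 2 nitrato (NO3, -1). Ligand charge sum = -2.
Charge balance with fluoride (-1) requires 1 complex ion per 1 fluoride.

[Cr(en)(NO3)2(phen)]F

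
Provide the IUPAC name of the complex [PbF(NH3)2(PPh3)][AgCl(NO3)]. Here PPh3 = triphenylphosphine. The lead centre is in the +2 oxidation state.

Pb is given as +2; the cation's ligand charges sum to -1, so the complex cation is 1+.
A 1:1 salt means the anion carries the equal and opposite charge, 1−.
Anion: ligand charges sum to -2; for the ion to be 1−, Ag = +1.

diamminefluoro(triphenylphosphine)lead(II) chloronitratoargentate(I)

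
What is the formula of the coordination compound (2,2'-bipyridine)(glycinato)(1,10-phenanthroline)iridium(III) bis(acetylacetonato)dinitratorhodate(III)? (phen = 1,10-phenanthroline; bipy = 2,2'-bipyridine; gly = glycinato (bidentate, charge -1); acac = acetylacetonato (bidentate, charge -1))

Cation [Ir…]: ligand charges -1, Ir(III) ⇒ ion charge 2+.
Anion [Rh…]: ligand charges -4, Rh(III) ⇒ ion charge 1−.
One 2+ cation requires 2 of the 1− anion.

[Ir(bipy)(gly)(phen)][Rh(acac)2(NO3)2]2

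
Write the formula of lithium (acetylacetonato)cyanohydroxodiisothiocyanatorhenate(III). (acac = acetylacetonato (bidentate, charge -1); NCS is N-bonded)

Ligands: 1 acetylacetonato (acac, -1), 1 cyano (CN, -1), 1 hydroxo (OH, -1), 2 isothiocyanato (NCS, -1). Ligand charge sum = -5.
Charge balance with lithium (+1) requires 1 complex ion per 2 lithium.

Li2[Re(acac)(CN)(NCS)2(OH)]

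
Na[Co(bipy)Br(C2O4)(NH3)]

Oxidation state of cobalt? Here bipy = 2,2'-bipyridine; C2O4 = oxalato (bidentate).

1 sodium outside the brackets (+1 each) → the complex ion is 1−.
Ligand charges: 1×NH3 neutral; 1×bipy neutral; 1×Br = -1; 1×C2O4 = -2; sum -3.
Co + (-3) = 1− ⇒ Co is +2.

+2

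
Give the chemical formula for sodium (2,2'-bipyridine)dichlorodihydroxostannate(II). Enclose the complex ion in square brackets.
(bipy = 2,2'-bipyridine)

Ligands: 2 hydroxo (OH, -1), 2 chloro (Cl, -1), 1 2,2'-bipyridine (bipy, neutral). Ligand charge sum = -4.
With Sn in oxidation state +2, the complex ion is [Sn...]^2−.
Charge balance with sodium (+1) requires 1 complex ion per 2 sodium.

Na2[Sn(bipy)Cl2(OH)2]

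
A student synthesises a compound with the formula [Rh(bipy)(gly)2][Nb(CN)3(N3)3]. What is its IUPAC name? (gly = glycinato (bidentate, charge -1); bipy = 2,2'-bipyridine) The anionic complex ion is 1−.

(2,2'-bipyridine)bis(glycinato)rhodium(III) triazidotricyanoniobate(V)

Both ions are complex: the cation is named first with the plain metal name, the anion second with the -ate form; each ion's ligands are alphabetised independently.
The complex anion is given as 1−; its ligand charges sum to -6, so Nb = +5.
A 1:1 salt means the cation carries the equal and opposite charge, 1+.
Cation: ligand charges sum to -2; for the ion to be 1+, Rh = +3.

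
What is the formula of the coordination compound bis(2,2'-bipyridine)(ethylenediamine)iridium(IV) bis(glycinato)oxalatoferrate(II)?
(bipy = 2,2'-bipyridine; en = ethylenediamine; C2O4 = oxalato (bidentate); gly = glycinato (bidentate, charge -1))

Cation [Ir…]: ligand charges 0, Ir(IV) ⇒ ion charge 4+.
Anion [Fe…]: ligand charges -4, Fe(II) ⇒ ion charge 2−.

[Ir(bipy)2(en)][Fe(C2O4)(gly)2]2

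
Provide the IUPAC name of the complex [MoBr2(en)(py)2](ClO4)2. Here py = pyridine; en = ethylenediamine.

dibromo(ethylenediamine)bis(pyridine)molybdenum(IV) perchlorate

The 2 perchlorate counter-ions carry a total charge of -2, so each complex ion is 2+.
Ligand charges: 2×pyridine (neutral), 2×bromo (-1 each), 1×ethylenediamine (neutral); total -2. So Mo + (-2) = 2+, giving Mo = +4.
Ligands are named alphabetically: bromo before ethylenediamine before pyridine.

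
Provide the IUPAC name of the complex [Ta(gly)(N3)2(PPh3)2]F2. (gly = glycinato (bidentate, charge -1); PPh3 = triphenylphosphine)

diazido(glycinato)bis(triphenylphosphine)tantalum(V) fluoride

The 2 fluoride counter-ions carry a total charge of -2, so each complex ion is 2+.
Ligand charges: 1×glycinato (-1 each), 2×triphenylphosphine (neutral), 2×azido (-1 each); total -3. So Ta + (-3) = 2+, giving Ta = +5.
Ligands are named alphabetically: azido before glycinato before triphenylphosphine.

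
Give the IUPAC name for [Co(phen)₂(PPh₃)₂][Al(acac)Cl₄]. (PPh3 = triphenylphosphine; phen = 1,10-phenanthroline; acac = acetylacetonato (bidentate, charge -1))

bis(1,10-phenanthroline)bis(triphenylphosphine)cobalt(II) (acetylacetonato)tetrachloroaluminate(III)

Both ions are complex: the cation is named first with the plain metal name, the anion second with the -ate form; each ion's ligands are alphabetised independently.
Aluminium is always +3 in its complexes; the anion's ligand charges sum to -5, so the complex anion is 2−.
A 1:1 salt means the cation carries the equal and opposite charge, 2+.
Cation: ligand charges sum to 0; for the ion to be 2+, Co = +2.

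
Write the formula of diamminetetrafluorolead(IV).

Ligands: 4 fluoro (F, -1), 2 ammine (NH3, neutral). Ligand charge sum = -4.
With Pb in oxidation state +4, the complex ion is [Pb...].

[PbF4(NH3)2]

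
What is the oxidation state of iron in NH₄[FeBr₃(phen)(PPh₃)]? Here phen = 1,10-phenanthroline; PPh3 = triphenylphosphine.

+2

1 ammonium outside the brackets (+1 each) → the complex ion is 1−.
Ligand charges: 1×phen neutral; 1×PPh3 neutral; 3×Br = -3; sum -3.
Fe + (-3) = 1− ⇒ Fe is +2.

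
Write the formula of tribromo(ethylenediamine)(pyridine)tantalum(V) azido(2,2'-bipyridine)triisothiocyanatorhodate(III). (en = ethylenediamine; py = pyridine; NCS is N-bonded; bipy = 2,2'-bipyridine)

Cation [Ta…]: ligand charges -3, Ta(V) ⇒ ion charge 2+.
Anion [Rh…]: ligand charges -4, Rh(III) ⇒ ion charge 1−.
One 2+ cation requires 2 of the 1− anion.

[TaBr3(en)(py)][Rh(bipy)(N3)(NCS)3]2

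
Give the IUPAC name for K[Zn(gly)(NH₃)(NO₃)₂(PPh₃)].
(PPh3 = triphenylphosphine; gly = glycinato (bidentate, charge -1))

potassium ammine(glycinato)dinitrato(triphenylphosphine)zincate(II)

The 1 potassium counter-ion carries a total charge of +1, so each complex ion is 1−.
Ligand charges: 2×nitrato (-1 each), 1×triphenylphosphine (neutral), 1×ammine (neutral), 1×glycinato (-1 each); total -3. So Zn + (-3) = 1−, giving Zn = +2.
Ligands are named alphabetically: ammine before glycinato before nitrato before triphenylphosphine.
The complex ion is anionic, so zinc takes the -ate form zincate(II).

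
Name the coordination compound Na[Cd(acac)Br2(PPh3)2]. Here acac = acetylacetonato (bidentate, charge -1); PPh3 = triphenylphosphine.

sodium (acetylacetonato)dibromobis(triphenylphosphine)cadmate(II)

The 1 sodium counter-ion carries a total charge of +1, so each complex ion is 1−.
Ligand charges: 2×bromo (-1 each), 1×acetylacetonato (-1 each), 2×triphenylphosphine (neutral); total -3. So Cd + (-3) = 1−, giving Cd = +2.
The complex ion is anionic, so cadmium takes the -ate form cadmate(II).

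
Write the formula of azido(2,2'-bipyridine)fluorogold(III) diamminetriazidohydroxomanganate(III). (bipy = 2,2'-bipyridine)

[Au(bipy)F(N3)][Mn(N3)3(NH3)2(OH)]

Cation [Au…]: ligand charges -2, Au(III) ⇒ ion charge 1+.
Anion [Mn…]: ligand charges -4, Mn(III) ⇒ ion charge 1−.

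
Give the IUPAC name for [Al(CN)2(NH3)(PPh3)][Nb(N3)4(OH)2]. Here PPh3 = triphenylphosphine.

Aluminium is always +3 in its complexes; the cation's ligand charges sum to -2, so the complex cation is 1+.
A 1:1 salt means the anion carries the equal and opposite charge, 1−.
Anion: ligand charges sum to -6; for the ion to be 1−, Nb = +5.

amminedicyano(triphenylphosphine)aluminium(III) tetraazidodihydroxoniobate(V)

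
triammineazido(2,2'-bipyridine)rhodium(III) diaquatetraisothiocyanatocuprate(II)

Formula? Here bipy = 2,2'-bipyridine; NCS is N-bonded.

Cation [Rh…]: ligand charges -1, Rh(III) ⇒ ion charge 2+.
Anion [Cu…]: ligand charges -4, Cu(II) ⇒ ion charge 2−.
One 2+ cation balances one 2− anion.

[Rh(bipy)(N3)(NH3)3][Cu(H2O)2(NCS)4]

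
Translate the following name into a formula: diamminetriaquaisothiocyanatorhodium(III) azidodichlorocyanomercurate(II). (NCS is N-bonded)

Cation [Rh…]: ligand charges -1, Rh(III) ⇒ ion charge 2+.
Anion [Hg…]: ligand charges -4, Hg(II) ⇒ ion charge 2−.
One 2+ cation balances one 2− anion.

[Rh(H2O)3(NCS)(NH3)2][HgCl2(CN)(N3)]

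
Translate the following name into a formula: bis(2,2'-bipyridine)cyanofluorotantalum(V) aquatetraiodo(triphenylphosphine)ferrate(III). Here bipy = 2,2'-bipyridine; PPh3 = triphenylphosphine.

Cation [Ta…]: ligand charges -2, Ta(V) ⇒ ion charge 3+.
Anion [Fe…]: ligand charges -4, Fe(III) ⇒ ion charge 1−.

[Ta(bipy)2(CN)F][Fe(H2O)I4(PPh3)]3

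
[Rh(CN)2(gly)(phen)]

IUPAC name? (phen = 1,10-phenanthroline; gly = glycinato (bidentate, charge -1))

There is no counter-ion, so the complex is neutral overall.
Ligand charges: 1×1,10-phenanthroline (neutral), 1×glycinato (-1 each), 2×cyano (-1 each); total -3. So Rh + (-3) = 0, giving Rh = +3.
Ligands are named alphabetically: cyano before glycinato before phenanthroline.

dicyano(glycinato)(1,10-phenanthroline)rhodium(III)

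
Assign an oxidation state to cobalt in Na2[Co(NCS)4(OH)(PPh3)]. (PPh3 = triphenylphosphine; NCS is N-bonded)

2 sodium outside the brackets (+1 each) → the complex ion is 2−.
Ligand charges: 1×PPh3 neutral; 1×OH = -1; 4×NCS = -4; sum -5.
Co + (-5) = 2− ⇒ Co is +3.

+3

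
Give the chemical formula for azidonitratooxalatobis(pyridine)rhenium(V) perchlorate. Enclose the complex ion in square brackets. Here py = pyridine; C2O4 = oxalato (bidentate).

Ligands: 2 pyridine (py, neutral), 1 azido (N3, -1), 1 nitrato (NO3, -1), 1 oxalato (C2O4, -2). Ligand charge sum = -4.
With Re in oxidation state +5, the complex ion is [Re...]^1+.
Charge balance with perchlorate (-1) requires 1 complex ion per 1 perchlorate.

[Re(C2O4)(N3)(NO3)(py)2]ClO4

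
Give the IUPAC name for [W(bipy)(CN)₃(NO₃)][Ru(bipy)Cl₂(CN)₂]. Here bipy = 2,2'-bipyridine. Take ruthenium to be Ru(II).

Both ions are complex: the cation is named first with the plain metal name, the anion second with the -ate form; each ion's ligands are alphabetised independently.
Ru is given as +2; the anion's ligand charges sum to -4, so the complex anion is 2−.
A 1:1 salt means the cation carries the equal and opposite charge, 2+.
Cation: ligand charges sum to -4; for the ion to be 2+, W = +6.

(2,2'-bipyridine)tricyanonitratotungsten(VI) (2,2'-bipyridine)dichlorodicyanoruthenate(II)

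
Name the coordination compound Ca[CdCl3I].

calcium trichloroiodocadmate(II)

The 1 calcium counter-ion carries a total charge of +2, so each complex ion is 2−.
Ligand charges: 1×iodo (-1 each), 3×chloro (-1 each); total -4. So Cd + (-4) = 2−, giving Cd = +2.
Ligands are named alphabetically: chloro before iodo.
The complex ion is anionic, so cadmium takes the -ate form cadmate(II).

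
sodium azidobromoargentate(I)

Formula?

Na[AgBr(N3)]

Ligands: 1 bromo (Br, -1), 1 azido (N3, -1). Ligand charge sum = -2.
Charge balance with sodium (+1) requires 1 complex ion per 1 sodium.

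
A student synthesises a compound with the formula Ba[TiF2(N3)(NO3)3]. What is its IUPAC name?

The 1 barium counter-ion carries a total charge of +2, so each complex ion is 2−.
Ligand charges: 2×fluoro (-1 each), 3×nitrato (-1 each), 1×azido (-1 each); total -6. So Ti + (-6) = 2−, giving Ti = +4.
Ligands are named alphabetically: azido before fluoro before nitrato.
The complex ion is anionic, so titanium takes the -ate form titanate(IV).

barium azidodifluorotrinitratotitanate(IV)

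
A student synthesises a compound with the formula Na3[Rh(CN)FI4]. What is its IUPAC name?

The 3 sodium counter-ions carry a total charge of +3, so each complex ion is 3−.
Ligand charges: 4×iodo (-1 each), 1×cyano (-1 each), 1×fluoro (-1 each); total -6. So Rh + (-6) = 3−, giving Rh = +3.
The complex ion is anionic, so rhodium takes the -ate form rhodate(III).

sodium cyanofluorotetraiodorhodate(III)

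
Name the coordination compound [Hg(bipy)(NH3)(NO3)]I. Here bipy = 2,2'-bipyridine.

The 1 iodide counter-ion carries a total charge of -1, so each complex ion is 1+.
Ligand charges: 1×2,2'-bipyridine (neutral), 1×nitrato (-1 each), 1×ammine (neutral); total -1. So Hg + (-1) = 1+, giving Hg = +2.
Ligands are named alphabetically: ammine before bipyridine before nitrato.

ammine(2,2'-bipyridine)nitratomercury(II) iodide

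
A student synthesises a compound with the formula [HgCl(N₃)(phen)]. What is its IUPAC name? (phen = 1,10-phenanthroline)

There is no counter-ion, so the complex is neutral overall.
Ligand charges: 1×azido (-1 each), 1×chloro (-1 each), 1×1,10-phenanthroline (neutral); total -2. So Hg + (-2) = 0, giving Hg = +2.
Ligands are named alphabetically: azido before chloro before phenanthroline.

azidochloro(1,10-phenanthroline)mercury(II)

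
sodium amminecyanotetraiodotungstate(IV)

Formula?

Ligands: 1 cyano (CN, -1), 4 iodo (I, -1), 1 ammine (NH3, neutral). Ligand charge sum = -5.
With W in oxidation state +4, the complex ion is [W...]^1−.
Charge balance with sodium (+1) requires 1 complex ion per 1 sodium.

Na[W(CN)I4(NH3)]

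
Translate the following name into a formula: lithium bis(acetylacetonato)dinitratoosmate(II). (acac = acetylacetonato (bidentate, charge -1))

Ligands: 2 nitrato (NO3, -1), 2 acetylacetonato (acac, -1). Ligand charge sum = -4.
Charge balance with lithium (+1) requires 1 complex ion per 2 lithium.

Li2[Os(acac)2(NO3)2]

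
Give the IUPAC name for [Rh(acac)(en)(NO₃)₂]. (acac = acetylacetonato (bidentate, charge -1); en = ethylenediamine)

There is no counter-ion, so the complex is neutral overall.
Ligand charges: 2×nitrato (-1 each), 1×acetylacetonato (-1 each), 1×ethylenediamine (neutral); total -3. So Rh + (-3) = 0, giving Rh = +3.
Ligands are named alphabetically: acetylacetonato before ethylenediamine before nitrato.

(acetylacetonato)(ethylenediamine)dinitratorhodium(III)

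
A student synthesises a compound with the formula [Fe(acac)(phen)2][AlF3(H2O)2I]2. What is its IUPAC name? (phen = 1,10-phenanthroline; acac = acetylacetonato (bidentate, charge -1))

Both ions are complex: the cation is named first with the plain metal name, the anion second with the -ate form; each ion's ligands are alphabetised independently.
Aluminium is always +3 in its complexes; the anion's ligand charges sum to -4, so the complex anion is 1−.
With 2 anions per cation, the cation must be 2×1 = 2+.
Cation: ligand charges sum to -1; for the ion to be 2+, Fe = +3.

(acetylacetonato)bis(1,10-phenanthroline)iron(III) diaquatrifluoroiodoaluminate(III)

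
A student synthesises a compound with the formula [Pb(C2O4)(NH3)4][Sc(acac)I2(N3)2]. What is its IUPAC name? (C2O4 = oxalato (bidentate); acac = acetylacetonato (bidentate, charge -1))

Scandium is always +3 in its complexes; the anion's ligand charges sum to -5, so the complex anion is 2−.
A 1:1 salt means the cation carries the equal and opposite charge, 2+.
Cation: ligand charges sum to -2; for the ion to be 2+, Pb = +4.

tetraammineoxalatolead(IV) (acetylacetonato)diazidodiiodoscandate(III)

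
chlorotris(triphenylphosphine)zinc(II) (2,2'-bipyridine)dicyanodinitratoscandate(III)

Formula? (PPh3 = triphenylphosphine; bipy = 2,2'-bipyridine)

[ZnCl(PPh3)3][Sc(bipy)(CN)2(NO3)2]

Cation [Zn…]: ligand charges -1, Zn(II) ⇒ ion charge 1+.
Anion [Sc…]: ligand charges -4, Sc(III) ⇒ ion charge 1−.
One 1+ cation balances one 1− anion.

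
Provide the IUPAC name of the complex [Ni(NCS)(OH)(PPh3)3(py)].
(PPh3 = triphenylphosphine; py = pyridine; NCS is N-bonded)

There is no counter-ion, so the complex is neutral overall.
Ligand charges: 1×hydroxo (-1 each), 3×triphenylphosphine (neutral), 1×pyridine (neutral), 1×isothiocyanato (-1 each); total -2. So Ni + (-2) = 0, giving Ni = +2.
Ligands are named alphabetically: hydroxo before isothiocyanato before pyridine before triphenylphosphine.

hydroxoisothiocyanato(pyridine)tris(triphenylphosphine)nickel(II)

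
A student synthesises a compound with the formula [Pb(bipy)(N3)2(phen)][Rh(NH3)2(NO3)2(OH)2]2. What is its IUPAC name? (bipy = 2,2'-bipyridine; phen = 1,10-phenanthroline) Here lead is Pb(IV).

diazido(2,2'-bipyridine)(1,10-phenanthroline)lead(IV) diamminedihydroxodinitratorhodate(III)

Both ions are complex: the cation is named first with the plain metal name, the anion second with the -ate form; each ion's ligands are alphabetised independently.
Pb is given as +4; the cation's ligand charges sum to -2, so the complex cation is 2+.
With 2 anions per cation, each anion must be 2/2 = 1−.
Anion: ligand charges sum to -4; for the ion to be 1−, Rh = +3.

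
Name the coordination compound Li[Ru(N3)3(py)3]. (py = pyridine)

The 1 lithium counter-ion carries a total charge of +1, so each complex ion is 1−.
Ligand charges: 3×azido (-1 each), 3×pyridine (neutral); total -3. So Ru + (-3) = 1−, giving Ru = +2.
Ligands are named alphabetically: azido before pyridine.
The complex ion is anionic, so ruthenium takes the -ate form ruthenate(II).

lithium triazidotris(pyridine)ruthenate(II)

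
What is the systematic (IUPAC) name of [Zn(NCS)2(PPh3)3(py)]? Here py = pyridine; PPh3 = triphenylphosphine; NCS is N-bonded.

diisothiocyanato(pyridine)tris(triphenylphosphine)zinc(II)

There is no counter-ion, so the complex is neutral overall.
Ligand charges: 1×pyridine (neutral), 3×triphenylphosphine (neutral), 2×isothiocyanato (-1 each); total -2. So Zn + (-2) = 0, giving Zn = +2.
Ligands are named alphabetically: isothiocyanato before pyridine before triphenylphosphine.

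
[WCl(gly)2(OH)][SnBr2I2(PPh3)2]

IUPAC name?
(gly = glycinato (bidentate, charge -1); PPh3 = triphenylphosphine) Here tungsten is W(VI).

Both ions are complex: the cation is named first with the plain metal name, the anion second with the -ate form; each ion's ligands are alphabetised independently.
W is given as +6; the cation's ligand charges sum to -4, so the complex cation is 2+.
A 1:1 salt means the anion carries the equal and opposite charge, 2−.
Anion: ligand charges sum to -4; for the ion to be 2−, Sn = +2.

chlorobis(glycinato)hydroxotungsten(VI) dibromodiiodobis(triphenylphosphine)stannate(II)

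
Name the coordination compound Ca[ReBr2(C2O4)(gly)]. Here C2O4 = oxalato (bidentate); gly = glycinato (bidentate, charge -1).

The 1 calcium counter-ion carries a total charge of +2, so each complex ion is 2−.
Ligand charges: 2×bromo (-1 each), 1×oxalato (-2 each), 1×glycinato (-1 each); total -5. So Re + (-5) = 2−, giving Re = +3.
The complex ion is anionic, so rhenium takes the -ate form rhenate(III).

calcium dibromo(glycinato)oxalatorhenate(III)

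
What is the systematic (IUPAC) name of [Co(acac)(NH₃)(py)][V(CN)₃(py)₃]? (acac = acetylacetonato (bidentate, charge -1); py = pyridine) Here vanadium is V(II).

V is given as +2; the anion's ligand charges sum to -3, so the complex anion is 1−.
A 1:1 salt means the cation carries the equal and opposite charge, 1+.
Cation: ligand charges sum to -1; for the ion to be 1+, Co = +2.

(acetylacetonato)ammine(pyridine)cobalt(II) tricyanotris(pyridine)vanadate(II)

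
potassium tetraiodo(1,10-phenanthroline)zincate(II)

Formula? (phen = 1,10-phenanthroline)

Ligands: 1 1,10-phenanthroline (phen, neutral), 4 iodo (I, -1). Ligand charge sum = -4.
With Zn in oxidation state +2, the complex ion is [Zn...]^2−.
Charge balance with potassium (+1) requires 1 complex ion per 2 potassium.

K2[ZnI4(phen)]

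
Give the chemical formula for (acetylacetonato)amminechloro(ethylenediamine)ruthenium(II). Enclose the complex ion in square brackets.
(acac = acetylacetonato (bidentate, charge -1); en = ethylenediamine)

[Ru(acac)Cl(en)(NH3)]

Ligands: 1 acetylacetonato (acac, -1), 1 ammine (NH3, neutral), 1 ethylenediamine (en, neutral), 1 chloro (Cl, -1). Ligand charge sum = -2.
With Ru in oxidation state +2, the complex ion is [Ru...].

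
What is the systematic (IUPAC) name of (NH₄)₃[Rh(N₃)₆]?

ammonium hexaazidorhodate(III)

The 3 ammonium counter-ions carry a total charge of +3, so each complex ion is 3−.
Ligand charges: 6×azido (-1 each); total -6. So Rh + (-6) = 3−, giving Rh = +3.
The complex ion is anionic, so rhodium takes the -ate form rhodate(III).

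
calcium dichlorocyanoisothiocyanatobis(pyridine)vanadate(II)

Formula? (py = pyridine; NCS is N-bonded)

Ligands: 2 pyridine (py, neutral), 2 chloro (Cl, -1), 1 isothiocyanato (NCS, -1), 1 cyano (CN, -1). Ligand charge sum = -4.
With V in oxidation state +2, the complex ion is [V...]^2−.
Charge balance with calcium (+2) requires 1 complex ion per 1 calcium.

Ca[VCl2(CN)(NCS)(py)2]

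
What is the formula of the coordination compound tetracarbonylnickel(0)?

[Ni(CO)4]

Ligands: 4 carbonyl (CO, neutral). Ligand charge sum = 0.
With Ni in oxidation state 0, the complex ion is [Ni...].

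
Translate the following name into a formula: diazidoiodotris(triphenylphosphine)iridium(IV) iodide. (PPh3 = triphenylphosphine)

[IrI(N3)2(PPh3)3]I

Ligands: 2 azido (N3, -1), 1 iodo (I, -1), 3 triphenylphosphine (PPh3, neutral). Ligand charge sum = -3.
With Ir in oxidation state +4, the complex ion is [Ir...]^1+.
Charge balance with iodide (-1) requires 1 complex ion per 1 iodide.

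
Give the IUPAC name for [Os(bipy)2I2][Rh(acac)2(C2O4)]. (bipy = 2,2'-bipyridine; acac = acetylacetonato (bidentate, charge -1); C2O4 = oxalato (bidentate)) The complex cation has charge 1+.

bis(2,2'-bipyridine)diiodoosmium(III) bis(acetylacetonato)oxalatorhodate(III)

The complex cation is given as 1+; its ligand charges sum to -2, so Os = +3.
A 1:1 salt means the anion carries the equal and opposite charge, 1−.
Anion: ligand charges sum to -4; for the ion to be 1−, Rh = +3.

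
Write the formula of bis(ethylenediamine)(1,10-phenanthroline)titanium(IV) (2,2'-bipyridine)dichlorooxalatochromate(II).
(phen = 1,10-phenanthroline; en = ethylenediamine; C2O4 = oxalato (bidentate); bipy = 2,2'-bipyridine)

Cation [Ti…]: ligand charges 0, Ti(IV) ⇒ ion charge 4+.
Anion [Cr…]: ligand charges -4, Cr(II) ⇒ ion charge 2−.

[Ti(en)2(phen)][Cr(bipy)(C2O4)Cl2]2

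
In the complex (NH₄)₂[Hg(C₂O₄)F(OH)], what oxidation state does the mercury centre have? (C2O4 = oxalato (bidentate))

+2

2 ammonium outside the brackets (+1 each) → the complex ion is 2−.
Ligand charges: 1×OH = -1; 1×F = -1; 1×C2O4 = -2; sum -4.
Hg + (-4) = 2− ⇒ Hg is +2.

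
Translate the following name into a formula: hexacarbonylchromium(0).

Ligands: 6 carbonyl (CO, neutral). Ligand charge sum = 0.
With Cr in oxidation state 0, the complex ion is [Cr...].

[Cr(CO)6]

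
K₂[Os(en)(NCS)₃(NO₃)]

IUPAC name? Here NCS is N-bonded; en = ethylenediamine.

The 2 potassium counter-ions carry a total charge of +2, so each complex ion is 2−.
Ligand charges: 3×isothiocyanato (-1 each), 1×nitrato (-1 each), 1×ethylenediamine (neutral); total -4. So Os + (-4) = 2−, giving Os = +2.
Ligands are named alphabetically: ethylenediamine before isothiocyanato before nitrato.
The complex ion is anionic, so osmium takes the -ate form osmate(II).

potassium (ethylenediamine)triisothiocyanatonitratoosmate(II)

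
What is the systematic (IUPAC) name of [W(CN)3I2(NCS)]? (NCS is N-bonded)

There is no counter-ion, so the complex is neutral overall.
Ligand charges: 1×isothiocyanato (-1 each), 2×iodo (-1 each), 3×cyano (-1 each); total -6. So W + (-6) = 0, giving W = +6.
Ligands are named alphabetically: cyano before iodo before isothiocyanato.

tricyanodiiodoisothiocyanatotungsten(VI)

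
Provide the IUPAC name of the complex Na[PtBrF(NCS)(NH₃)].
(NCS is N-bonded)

The 1 sodium counter-ion carries a total charge of +1, so each complex ion is 1−.
Ligand charges: 1×fluoro (-1 each), 1×bromo (-1 each), 1×isothiocyanato (-1 each), 1×ammine (neutral); total -3. So Pt + (-3) = 1−, giving Pt = +2.
Ligands are named alphabetically: ammine before bromo before fluoro before isothiocyanato.
The complex ion is anionic, so platinum takes the -ate form platinate(II).

sodium amminebromofluoroisothiocyanatoplatinate(II)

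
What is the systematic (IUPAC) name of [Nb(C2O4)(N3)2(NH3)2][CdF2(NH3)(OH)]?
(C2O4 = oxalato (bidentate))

Both ions are complex: the cation is named first with the plain metal name, the anion second with the -ate form; each ion's ligands are alphabetised independently.
Cadmium is always +2 in its complexes; the anion's ligand charges sum to -3, so the complex anion is 1−.
A 1:1 salt means the cation carries the equal and opposite charge, 1+.
Cation: ligand charges sum to -4; for the ion to be 1+, Nb = +5.

diamminediazidooxalatoniobium(V) amminedifluorohydroxocadmate(II)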